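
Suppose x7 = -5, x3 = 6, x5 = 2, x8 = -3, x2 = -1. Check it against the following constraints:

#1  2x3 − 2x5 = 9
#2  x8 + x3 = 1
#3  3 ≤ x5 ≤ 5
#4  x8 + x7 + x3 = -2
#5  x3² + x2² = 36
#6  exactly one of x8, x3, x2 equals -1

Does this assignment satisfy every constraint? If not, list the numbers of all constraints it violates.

#1 2x3 − 2x5 = 2(6) − 2(2) = 8, not 9  fails
#2 x8 + x3 = -3 + 6 = 3, not 1  fails
#3 x5 = 2 is outside [3, 5]  fails
#4 x8 + x7 + x3 = -3 + (-5) + 6 = -2  holds
#5 x3² + x2² = 6² + (-1)² = 36 + 1 = 37, not 36  fails
#6 x8=-3, x3=6, x2=-1; 1 of them equals -1  holds

Violated: 1, 2, 3, 5.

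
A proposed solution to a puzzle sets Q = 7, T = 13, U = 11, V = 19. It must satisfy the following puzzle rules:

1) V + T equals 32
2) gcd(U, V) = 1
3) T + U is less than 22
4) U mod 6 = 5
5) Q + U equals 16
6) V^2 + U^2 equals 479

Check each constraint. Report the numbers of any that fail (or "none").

1) V + T = 19 + 13 = 32  ✔
2) gcd(11, 19) = 1  ✔
3) T + U = 13 + 11 = 24; 24 ≥ 22, bound 22 not met  ✘
4) 11 mod 6 = 5  ✔
5) Q + U = 7 + 11 = 18, not 16  ✘
6) V^2 + U^2 = 19^2 + 11^2 = 361 + 121 = 482, not 479  ✘

No — constraints 3, 5, 6 are not satisfied.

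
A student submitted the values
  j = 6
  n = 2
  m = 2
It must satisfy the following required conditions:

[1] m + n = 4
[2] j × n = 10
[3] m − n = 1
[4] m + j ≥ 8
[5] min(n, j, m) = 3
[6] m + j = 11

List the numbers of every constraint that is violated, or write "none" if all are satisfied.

The assignment fails constraints 2, 3, 5, 6.

[1] m + n = 2 + 2 = 4 — holds.
[2] j × n = 6 × 2 = 12, not 10 — does not hold.
[3] m − n = 2 − 2 = 0, not 1 — does not hold.
[4] m + j = 2 + 6 = 8; 8 ≥ 8 — holds.
[5] min(2, 6, 2) = 2, not 3 — does not hold.
[6] m + j = 2 + 6 = 8, not 11 — does not hold.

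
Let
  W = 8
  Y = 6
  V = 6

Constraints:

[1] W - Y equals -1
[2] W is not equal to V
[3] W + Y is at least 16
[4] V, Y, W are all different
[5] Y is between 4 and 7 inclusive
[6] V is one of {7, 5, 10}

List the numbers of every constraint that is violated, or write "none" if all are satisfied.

[1] W - Y = 8 - 6 = 2, not -1 — violated.
[2] W = 8, V = 6; distinct — OK.
[3] W + Y = 8 + 6 = 14; 14 < 16, bound 16 not met — violated.
[4] V = Y = 6, not all different — violated.
[5] Y = 6 lies in [4, 7] — OK.
[6] V = 6 is not in {7, 5, 10} — violated.

Constraints 1, 3, 4, and 6 are violated.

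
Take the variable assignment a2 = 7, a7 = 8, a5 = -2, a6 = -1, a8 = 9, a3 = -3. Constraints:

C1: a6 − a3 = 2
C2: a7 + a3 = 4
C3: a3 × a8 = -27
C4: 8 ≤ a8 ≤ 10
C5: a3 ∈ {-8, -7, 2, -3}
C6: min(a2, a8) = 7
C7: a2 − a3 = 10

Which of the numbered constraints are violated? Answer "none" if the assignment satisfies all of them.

The assignment fails constraint 2.

C1: a6 − a3 = -1 − (-3) = 2 — holds.
C2: a7 + a3 = 8 + (-3) = 5, not 4 — does not hold.
C3: a3 × a8 = -3 × 9 = -27 — holds.
C4: a8 = 9 lies in [8, 10] — holds.
C5: a3 = -3 is in {-8, -7, 2, -3} — holds.
C6: min(7, 9) = 7 — holds.
C7: a2 − a3 = 7 − (-3) = 10 — holds.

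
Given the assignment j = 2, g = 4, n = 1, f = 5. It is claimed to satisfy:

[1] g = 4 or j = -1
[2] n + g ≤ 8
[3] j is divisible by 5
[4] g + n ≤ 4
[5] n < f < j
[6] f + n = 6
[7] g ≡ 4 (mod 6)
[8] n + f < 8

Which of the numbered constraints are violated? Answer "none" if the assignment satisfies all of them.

Violated: 3, 4, and 5.

[1] g = 4 = 4 (first disjunct) — holds.
[2] n + g = 1 + 4 = 5; 5 ≤ 8 — holds.
[3] 2 = 5×0 + 2, so 5 does not divide 2 — does not hold.
[4] g + n = 4 + 1 = 5; 5 > 4, bound 4 not met — does not hold.
[5] values 1, 5, 2; f = 5 is not < j = 2 — does not hold.
[6] f + n = 5 + 1 = 6 — holds.
[7] 4 mod 6 = 4 — holds.
[8] n + f = 1 + 5 = 6; 6 < 8 — holds.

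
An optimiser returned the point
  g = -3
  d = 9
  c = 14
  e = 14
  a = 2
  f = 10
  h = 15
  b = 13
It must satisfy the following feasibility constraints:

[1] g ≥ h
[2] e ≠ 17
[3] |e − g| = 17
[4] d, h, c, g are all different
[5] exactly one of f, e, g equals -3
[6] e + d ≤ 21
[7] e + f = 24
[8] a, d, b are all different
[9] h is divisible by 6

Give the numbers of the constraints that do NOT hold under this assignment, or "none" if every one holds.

No — constraints 1, 6, and 9 are not satisfied.

[1] g = -3, h = 15; -3 < 15 (want ≥) — violated.
[2] e = 14, and 14 ≠ 17 — OK.
[3] |14 − (-3)| = 17 — OK.
[4] values 9, 15, 14, -3 are pairwise distinct — OK.
[5] f=10, e=14, g=-3; 1 of them equals -3 — OK.
[6] e + d = 14 + 9 = 23; 23 > 21, bound 21 not met — violated.
[7] e + f = 14 + 10 = 24 — OK.
[8] values 2, 9, 13 are pairwise distinct — OK.
[9] 15 = 6×2 + 3, so 6 does not divide 15 — violated.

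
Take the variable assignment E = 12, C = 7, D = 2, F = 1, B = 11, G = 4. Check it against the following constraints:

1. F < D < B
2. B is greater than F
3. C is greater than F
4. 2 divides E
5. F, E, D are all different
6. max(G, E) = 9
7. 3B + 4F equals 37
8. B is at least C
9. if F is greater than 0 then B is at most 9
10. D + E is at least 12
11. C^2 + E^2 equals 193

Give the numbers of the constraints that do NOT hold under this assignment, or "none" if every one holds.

Constraints 6, 9 do not hold.

1. values 1 < 2 < 11 — OK.
2. B = 11, F = 1; 11 > 1 — OK.
3. C = 7, F = 1; 7 > 1 — OK.
4. 12 / 2 = 6, so 2 divides 12 — OK.
5. values 1, 12, 2 are pairwise distinct — OK.
6. max(4, 12) = 12, not 9 — violated.
7. 3B + 4F = 3(11) + 4(1) = 37 — OK.
8. B = 11, C = 7; 11 ≥ 7 — OK.
9. F = 1 > 0, so we need B ≤ 9; but B = 11 > 9 — violated.
10. D + E = 2 + 12 = 14; 14 ≥ 12 — OK.
11. C^2 + E^2 = 7^2 + 12^2 = 49 + 144 = 193 — OK.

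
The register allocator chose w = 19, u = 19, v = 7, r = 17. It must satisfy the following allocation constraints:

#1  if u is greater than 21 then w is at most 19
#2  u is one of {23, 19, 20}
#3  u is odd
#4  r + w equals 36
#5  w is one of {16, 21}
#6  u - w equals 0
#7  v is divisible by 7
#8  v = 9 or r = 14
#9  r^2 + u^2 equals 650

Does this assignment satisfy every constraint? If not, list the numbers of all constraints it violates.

The assignment fails constraints 5 and 8.

#1 u = 19, not > 21; antecedent false, conditional vacuously true  ✓
#2 u = 19 is in {23, 19, 20}  ✓
#3 u = 19 is odd  ✓
#4 r + w = 17 + 19 = 36  ✓
#5 w = 19 is not in {16, 21}  ✗
#6 u - w = 19 - 19 = 0  ✓
#7 7 / 7 = 1, so 7 divides 7  ✓
#8 v = 7 ≠ 9 and r = 17 ≠ 14; both disjuncts false  ✗
#9 r^2 + u^2 = 17^2 + 19^2 = 289 + 361 = 650  ✓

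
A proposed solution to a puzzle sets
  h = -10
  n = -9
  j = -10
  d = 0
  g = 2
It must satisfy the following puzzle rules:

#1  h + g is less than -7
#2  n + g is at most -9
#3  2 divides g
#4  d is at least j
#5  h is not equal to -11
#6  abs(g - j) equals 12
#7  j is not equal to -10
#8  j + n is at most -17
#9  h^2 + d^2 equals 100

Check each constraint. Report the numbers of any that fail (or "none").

No — constraints 2 and 7 are not satisfied.

#1 h + g = -10 + 2 = -8; -8 < -7 — holds.
#2 n + g = -9 + 2 = -7; -7 > -9, bound -9 not met — does not hold.
#3 2 / 2 = 1, so 2 divides 2 — holds.
#4 d = 0, j = -10; 0 ≥ -10 — holds.
#5 h = -10, and -10 ≠ -11 — holds.
#6 abs(2 - (-10)) = 12 — holds.
#7 j = -10, but -10 is required to differ — does not hold.
#8 j + n = -10 + (-9) = -19; -19 ≤ -17 — holds.
#9 h^2 + d^2 = (-10)^2 + 0^2 = 100 + 0 = 100 — holds.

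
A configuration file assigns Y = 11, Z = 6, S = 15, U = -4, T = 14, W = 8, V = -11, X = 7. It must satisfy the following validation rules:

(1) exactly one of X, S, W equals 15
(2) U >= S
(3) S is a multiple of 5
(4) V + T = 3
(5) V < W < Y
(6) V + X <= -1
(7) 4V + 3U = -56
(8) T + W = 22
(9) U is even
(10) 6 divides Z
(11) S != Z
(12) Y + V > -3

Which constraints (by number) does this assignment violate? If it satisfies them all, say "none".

(1) X=7, S=15, W=8; 1 of them equals 15  holds
(2) U = -4, S = 15; -4 < 15 (want ≥)  fails
(3) 15 / 5 = 3, so 5 divides 15  holds
(4) V + T = -11 + 14 = 3  holds
(5) values -11 < 8 < 11  holds
(6) V + X = -11 + 7 = -4; -4 ≤ -1  holds
(7) 4V + 3U = 4(-11) + 3(-4) = -56  holds
(8) T + W = 14 + 8 = 22  holds
(9) U = -4 is even  holds
(10) 6 / 6 = 1, so 6 divides 6  holds
(11) S = 15, Z = 6; distinct  holds
(12) Y + V = 11 + (-11) = 0; 0 > -3  holds

Constraint 2 does not hold.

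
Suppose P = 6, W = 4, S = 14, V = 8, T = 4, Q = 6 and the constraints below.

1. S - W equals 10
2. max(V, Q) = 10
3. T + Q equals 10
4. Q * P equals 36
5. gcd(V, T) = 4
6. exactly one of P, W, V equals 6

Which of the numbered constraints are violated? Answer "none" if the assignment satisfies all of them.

No — constraint 2 is not satisfied.

1. S - W = 14 - 4 = 10  true
2. max(8, 6) = 8, not 10  false
3. T + Q = 4 + 6 = 10  true
4. Q * P = 6 * 6 = 36  true
5. gcd(8, 4) = 4  true
6. P=6, W=4, V=8; 1 of them equals 6  true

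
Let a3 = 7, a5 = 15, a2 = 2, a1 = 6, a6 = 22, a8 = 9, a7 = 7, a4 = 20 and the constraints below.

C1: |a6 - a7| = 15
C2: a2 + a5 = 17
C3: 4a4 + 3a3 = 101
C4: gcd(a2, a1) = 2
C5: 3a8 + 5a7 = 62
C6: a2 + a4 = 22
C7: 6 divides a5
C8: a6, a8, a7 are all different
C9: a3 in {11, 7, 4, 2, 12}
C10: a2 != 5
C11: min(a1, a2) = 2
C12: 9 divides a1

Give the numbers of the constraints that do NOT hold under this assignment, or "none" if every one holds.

No — constraints 7, 12 are not satisfied.

C1: |22 - 7| = 15  true
C2: a2 + a5 = 2 + 15 = 17  true
C3: 4a4 + 3a3 = 4(20) + 3(7) = 101  true
C4: gcd(2, 6) = 2  true
C5: 3a8 + 5a7 = 3(9) + 5(7) = 62  true
C6: a2 + a4 = 2 + 20 = 22  true
C7: 15 = 6*2 + 3, so 6 does not divide 15  false
C8: values 22, 9, 7 are pairwise distinct  true
C9: a3 = 7 is in {11, 7, 4, 2, 12}  true
C10: a2 = 2, and 2 ≠ 5  true
C11: min(6, 2) = 2  true
C12: 6 = 9*0 + 6, so 9 does not divide 6  false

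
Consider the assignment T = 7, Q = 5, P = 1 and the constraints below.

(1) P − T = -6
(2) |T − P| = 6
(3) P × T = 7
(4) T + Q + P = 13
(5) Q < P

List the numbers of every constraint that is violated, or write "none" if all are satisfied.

(1) P − T = 1 − 7 = -6 — OK.
(2) |7 − 1| = 6 — OK.
(3) P × T = 1 × 7 = 7 — OK.
(4) T + Q + P = 7 + 5 + 1 = 13 — OK.
(5) Q = 5, P = 1; 5 ≥ 1 (want <) — violated.

The assignment fails constraint 5.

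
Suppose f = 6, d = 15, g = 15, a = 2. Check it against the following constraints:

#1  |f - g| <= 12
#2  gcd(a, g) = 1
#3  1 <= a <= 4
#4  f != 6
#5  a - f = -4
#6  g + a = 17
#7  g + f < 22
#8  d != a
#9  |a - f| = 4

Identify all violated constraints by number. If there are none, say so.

Constraint 4 is violated.

#1 |6 - 15| = 9; 9 ≤ 12 — OK.
#2 gcd(2, 15) = 1 — OK.
#3 a = 2 lies in [1, 4] — OK.
#4 f = 6, but 6 is required to differ — violated.
#5 a - f = 2 - 6 = -4 — OK.
#6 g + a = 15 + 2 = 17 — OK.
#7 g + f = 15 + 6 = 21; 21 < 22 — OK.
#8 d = 15, a = 2; distinct — OK.
#9 |2 - 6| = 4 — OK.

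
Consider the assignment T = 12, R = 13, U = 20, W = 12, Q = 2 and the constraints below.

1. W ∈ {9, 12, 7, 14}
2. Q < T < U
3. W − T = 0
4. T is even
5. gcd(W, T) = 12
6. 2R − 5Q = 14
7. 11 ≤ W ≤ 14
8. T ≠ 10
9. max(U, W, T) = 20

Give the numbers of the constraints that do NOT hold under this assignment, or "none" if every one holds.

1. W = 12 is in {9, 12, 7, 14} — OK.
2. values 2 < 12 < 20 — OK.
3. W − T = 12 − 12 = 0 — OK.
4. T = 12 is even — OK.
5. gcd(12, 12) = 12 — OK.
6. 2R − 5Q = 2(13) − 5(2) = 16, not 14 — violated.
7. W = 12 lies in [11, 14] — OK.
8. T = 12, and 12 ≠ 10 — OK.
9. max(20, 12, 12) = 20 — OK.

The assignment fails constraint 6.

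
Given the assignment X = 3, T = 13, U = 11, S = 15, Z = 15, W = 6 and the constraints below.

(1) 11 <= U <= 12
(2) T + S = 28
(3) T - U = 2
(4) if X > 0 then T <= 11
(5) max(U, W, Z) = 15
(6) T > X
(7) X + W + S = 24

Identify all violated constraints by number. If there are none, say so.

(1) U = 11 lies in [11, 12]  true
(2) T + S = 13 + 15 = 28  true
(3) T - U = 13 - 11 = 2  true
(4) X = 3 > 0, so we need T ≤ 11; but T = 13 > 11  false
(5) max(11, 6, 15) = 15  true
(6) T = 13, X = 3; 13 > 3  true
(7) X + W + S = 3 + 6 + 15 = 24  true

The assignment fails constraint 4.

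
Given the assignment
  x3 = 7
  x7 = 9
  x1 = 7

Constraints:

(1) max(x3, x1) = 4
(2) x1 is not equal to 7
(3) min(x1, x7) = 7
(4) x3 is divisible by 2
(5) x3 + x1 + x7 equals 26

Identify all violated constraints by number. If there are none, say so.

Constraints 1, 2, 4, 5 do not hold.

(1) max(7, 7) = 7, not 4 — fails.
(2) x1 = 7, but 7 is required to differ — fails.
(3) min(7, 9) = 7 — holds.
(4) 7 = 2*3 + 1, so 2 does not divide 7 — fails.
(5) x3 + x1 + x7 = 7 + 7 + 9 = 23, not 26 — fails.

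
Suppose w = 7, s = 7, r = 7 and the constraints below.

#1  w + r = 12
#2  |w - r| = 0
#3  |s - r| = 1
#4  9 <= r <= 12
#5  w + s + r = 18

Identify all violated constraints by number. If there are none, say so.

No — constraints 1, 3, 4, 5 are not satisfied.

#1 w + r = 7 + 7 = 14, not 12  fails
#2 |7 - 7| = 0  holds
#3 |7 - 7| = 0, not 1  fails
#4 r = 7 is outside [9, 12]  fails
#5 w + s + r = 7 + 7 + 7 = 21, not 18  fails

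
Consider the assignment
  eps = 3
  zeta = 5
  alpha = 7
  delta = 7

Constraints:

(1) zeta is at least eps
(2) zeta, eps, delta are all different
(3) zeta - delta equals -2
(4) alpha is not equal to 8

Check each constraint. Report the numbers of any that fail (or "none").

(1) zeta = 5, eps = 3; 5 ≥ 3 — OK.
(2) values 5, 3, 7 are pairwise distinct — OK.
(3) zeta - delta = 5 - 7 = -2 — OK.
(4) alpha = 7, and 7 ≠ 8 — OK.

None — every constraint holds.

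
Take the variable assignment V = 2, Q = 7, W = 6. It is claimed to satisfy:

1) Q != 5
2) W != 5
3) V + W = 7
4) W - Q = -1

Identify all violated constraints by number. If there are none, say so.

Constraint 3 does not hold.

1) Q = 7, and 7 ≠ 5 — OK.
2) W = 6, and 6 ≠ 5 — OK.
3) V + W = 2 + 6 = 8, not 7 — violated.
4) W - Q = 6 - 7 = -1 — OK.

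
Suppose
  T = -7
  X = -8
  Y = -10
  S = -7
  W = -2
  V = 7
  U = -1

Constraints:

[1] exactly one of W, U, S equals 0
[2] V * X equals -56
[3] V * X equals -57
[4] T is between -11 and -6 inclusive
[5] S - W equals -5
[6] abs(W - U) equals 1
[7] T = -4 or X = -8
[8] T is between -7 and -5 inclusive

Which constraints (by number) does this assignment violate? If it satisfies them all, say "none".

[1] W=-2, U=-1, S=-7; 0 of them equal 0, not exactly one  no
[2] V * X = 7 * (-8) = -56  yes
[3] V * X = 7 * (-8) = -56, not -57  no
[4] T = -7 lies in [-11, -6]  yes
[5] S - W = -7 - (-2) = -5  yes
[6] abs(-2 - (-1)) = 1  yes
[7] T = -7 ≠ -4, but X = -8 = -8 (second disjunct)  yes
[8] T = -7 lies in [-7, -5]  yes

No — constraints 1 and 3 are not satisfied.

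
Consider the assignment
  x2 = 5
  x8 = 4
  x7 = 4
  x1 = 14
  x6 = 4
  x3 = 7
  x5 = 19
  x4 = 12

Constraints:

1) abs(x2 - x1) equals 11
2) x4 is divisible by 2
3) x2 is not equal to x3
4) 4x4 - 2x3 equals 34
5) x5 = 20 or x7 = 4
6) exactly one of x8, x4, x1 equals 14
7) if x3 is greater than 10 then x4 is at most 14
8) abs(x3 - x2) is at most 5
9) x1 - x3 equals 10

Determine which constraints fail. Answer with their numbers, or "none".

The assignment fails constraints 1 and 9.

1) abs(5 - 14) = 9, not 11 — does not hold.
2) 12 / 2 = 6, so 2 divides 12 — holds.
3) x2 = 5, x3 = 7; distinct — holds.
4) 4x4 - 2x3 = 4(12) - 2(7) = 34 — holds.
5) x5 = 19 ≠ 20, but x7 = 4 = 4 (second disjunct) — holds.
6) x8=4, x4=12, x1=14; 1 of them equals 14 — holds.
7) x3 = 7, not > 10; antecedent false, conditional vacuously true — holds.
8) abs(7 - 5) = 2; 2 ≤ 5 — holds.
9) x1 - x3 = 14 - 7 = 7, not 10 — does not hold.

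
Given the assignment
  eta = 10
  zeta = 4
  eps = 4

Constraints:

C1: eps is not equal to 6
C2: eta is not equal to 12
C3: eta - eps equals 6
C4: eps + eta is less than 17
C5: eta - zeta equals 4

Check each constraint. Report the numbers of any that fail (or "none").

C1: eps = 4, and 4 ≠ 6 — OK.
C2: eta = 10, and 10 ≠ 12 — OK.
C3: eta - eps = 10 - 4 = 6 — OK.
C4: eps + eta = 4 + 10 = 14; 14 < 17 — OK.
C5: eta - zeta = 10 - 4 = 6, not 4 — violated.

Violated: 5.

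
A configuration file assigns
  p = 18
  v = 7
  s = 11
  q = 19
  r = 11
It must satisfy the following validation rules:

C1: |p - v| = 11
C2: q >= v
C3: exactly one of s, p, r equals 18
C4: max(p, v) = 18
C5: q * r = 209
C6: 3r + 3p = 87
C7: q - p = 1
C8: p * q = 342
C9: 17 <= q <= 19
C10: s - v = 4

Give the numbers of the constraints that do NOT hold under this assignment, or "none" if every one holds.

The assignment satisfies every constraint.

C1: |18 - 7| = 11 — holds.
C2: q = 19, v = 7; 19 ≥ 7 — holds.
C3: s=11, p=18, r=11; 1 of them equals 18 — holds.
C4: max(18, 7) = 18 — holds.
C5: q * r = 19 * 11 = 209 — holds.
C6: 3r + 3p = 3(11) + 3(18) = 87 — holds.
C7: q - p = 19 - 18 = 1 — holds.
C8: p * q = 18 * 19 = 342 — holds.
C9: q = 19 lies in [17, 19] — holds.
C10: s - v = 11 - 7 = 4 — holds.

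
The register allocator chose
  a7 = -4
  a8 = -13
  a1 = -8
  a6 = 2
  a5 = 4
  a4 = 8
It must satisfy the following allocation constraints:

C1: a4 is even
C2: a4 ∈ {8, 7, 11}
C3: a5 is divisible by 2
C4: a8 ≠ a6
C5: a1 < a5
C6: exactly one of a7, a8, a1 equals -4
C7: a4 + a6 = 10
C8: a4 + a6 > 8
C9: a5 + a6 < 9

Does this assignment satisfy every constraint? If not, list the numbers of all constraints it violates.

None — every constraint holds.

C1: a4 = 8 is even — holds.
C2: a4 = 8 is in {8, 7, 11} — holds.
C3: 4 / 2 = 2, so 2 divides 4 — holds.
C4: a8 = -13, a6 = 2; distinct — holds.
C5: a1 = -8, a5 = 4; -8 < 4 — holds.
C6: a7=-4, a8=-13, a1=-8; 1 of them equals -4 — holds.
C7: a4 + a6 = 8 + 2 = 10 — holds.
C8: a4 + a6 = 8 + 2 = 10; 10 > 8 — holds.
C9: a5 + a6 = 4 + 2 = 6; 6 < 9 — holds.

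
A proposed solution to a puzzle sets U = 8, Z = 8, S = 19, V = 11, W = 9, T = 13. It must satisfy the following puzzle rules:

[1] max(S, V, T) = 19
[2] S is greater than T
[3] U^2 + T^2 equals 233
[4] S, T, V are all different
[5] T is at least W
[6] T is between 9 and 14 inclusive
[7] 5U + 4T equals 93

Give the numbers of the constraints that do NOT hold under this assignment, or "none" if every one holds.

[1] max(19, 11, 13) = 19  true
[2] S = 19, T = 13; 19 > 13  true
[3] U^2 + T^2 = 8^2 + 13^2 = 64 + 169 = 233  true
[4] values 19, 13, 11 are pairwise distinct  true
[5] T = 13, W = 9; 13 ≥ 9  true
[6] T = 13 lies in [9, 14]  true
[7] 5U + 4T = 5(8) + 4(13) = 92, not 93  false

The assignment fails constraint 7.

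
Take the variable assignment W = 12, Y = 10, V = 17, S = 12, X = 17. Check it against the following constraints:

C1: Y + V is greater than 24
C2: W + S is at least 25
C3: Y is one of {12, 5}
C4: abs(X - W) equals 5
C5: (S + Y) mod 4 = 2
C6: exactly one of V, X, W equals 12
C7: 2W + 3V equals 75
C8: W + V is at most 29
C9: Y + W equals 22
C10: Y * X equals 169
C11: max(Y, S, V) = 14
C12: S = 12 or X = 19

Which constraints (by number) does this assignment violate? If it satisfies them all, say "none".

Violated: 2, 3, 10, and 11.

C1: Y + V = 10 + 17 = 27; 27 > 24 — OK.
C2: W + S = 12 + 12 = 24; 24 < 25, bound 25 not met — violated.
C3: Y = 10 is not in {12, 5} — violated.
C4: abs(17 - 12) = 5 — OK.
C5: S + Y = 22; 22 mod 4 = 2 — OK.
C6: V=17, X=17, W=12; 1 of them equals 12 — OK.
C7: 2W + 3V = 2(12) + 3(17) = 75 — OK.
C8: W + V = 12 + 17 = 29; 29 ≤ 29 — OK.
C9: Y + W = 10 + 12 = 22 — OK.
C10: Y * X = 10 * 17 = 170, not 169 — violated.
C11: max(10, 12, 17) = 17, not 14 — violated.
C12: S = 12 = 12 (first disjunct) — OK.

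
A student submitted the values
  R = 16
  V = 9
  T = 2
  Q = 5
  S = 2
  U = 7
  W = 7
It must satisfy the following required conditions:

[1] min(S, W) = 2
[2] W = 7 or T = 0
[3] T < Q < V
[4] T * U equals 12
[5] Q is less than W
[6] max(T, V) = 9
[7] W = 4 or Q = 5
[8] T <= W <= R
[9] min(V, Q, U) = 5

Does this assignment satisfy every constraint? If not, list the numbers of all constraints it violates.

Constraint 4 is violated.

[1] min(2, 7) = 2  OK
[2] W = 7 = 7 (first disjunct)  OK
[3] values 2 < 5 < 9  OK
[4] T * U = 2 * 7 = 14, not 12  FAIL
[5] Q = 5, W = 7; 5 < 7  OK
[6] max(2, 9) = 9  OK
[7] W = 7 ≠ 4, but Q = 5 = 5 (second disjunct)  OK
[8] values 2 <= 7 <= 16  OK
[9] min(9, 5, 7) = 5  OK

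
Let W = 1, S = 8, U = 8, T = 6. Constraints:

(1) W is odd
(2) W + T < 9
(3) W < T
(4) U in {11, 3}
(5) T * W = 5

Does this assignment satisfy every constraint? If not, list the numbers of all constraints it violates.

The assignment fails constraints 4 and 5.

(1) W = 1 is odd — holds.
(2) W + T = 1 + 6 = 7; 7 < 9 — holds.
(3) W = 1, T = 6; 1 < 6 — holds.
(4) U = 8 is not in {11, 3} — does not hold.
(5) T * W = 6 * 1 = 6, not 5 — does not hold.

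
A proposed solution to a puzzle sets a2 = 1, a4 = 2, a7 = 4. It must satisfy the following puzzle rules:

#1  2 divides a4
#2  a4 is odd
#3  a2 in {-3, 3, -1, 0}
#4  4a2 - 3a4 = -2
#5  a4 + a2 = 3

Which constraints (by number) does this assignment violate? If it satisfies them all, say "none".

#1 2 / 2 = 1, so 2 divides 2  holds
#2 a4 = 2 is even  fails
#3 a2 = 1 is not in {-3, 3, -1, 0}  fails
#4 4a2 - 3a4 = 4(1) - 3(2) = -2  holds
#5 a4 + a2 = 2 + 1 = 3  holds

Constraints 2 and 3 do not hold.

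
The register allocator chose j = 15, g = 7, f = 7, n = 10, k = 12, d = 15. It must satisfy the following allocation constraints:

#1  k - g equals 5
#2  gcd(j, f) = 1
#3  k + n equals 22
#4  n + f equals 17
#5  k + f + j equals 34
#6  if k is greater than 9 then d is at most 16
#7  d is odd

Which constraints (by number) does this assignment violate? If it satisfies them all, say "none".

#1 k - g = 12 - 7 = 5  yes
#2 gcd(15, 7) = 1  yes
#3 k + n = 12 + 10 = 22  yes
#4 n + f = 10 + 7 = 17  yes
#5 k + f + j = 12 + 7 + 15 = 34  yes
#6 k = 12 > 9, so we need d ≤ 16; d = 15 ≤ 16  yes
#7 d = 15 is odd  yes

Yes — all constraints hold.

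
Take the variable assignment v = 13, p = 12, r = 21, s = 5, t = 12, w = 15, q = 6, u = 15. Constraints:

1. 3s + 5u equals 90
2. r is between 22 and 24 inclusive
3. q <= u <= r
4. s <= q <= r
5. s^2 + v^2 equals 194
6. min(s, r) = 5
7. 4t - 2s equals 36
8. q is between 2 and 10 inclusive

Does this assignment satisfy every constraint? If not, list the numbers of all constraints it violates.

No — constraints 2 and 7 are not satisfied.

1. 3s + 5u = 3(5) + 5(15) = 90  yes
2. r = 21 is outside [22, 24]  no
3. values 6 <= 15 <= 21  yes
4. values 5 <= 6 <= 21  yes
5. s^2 + v^2 = 5^2 + 13^2 = 25 + 169 = 194  yes
6. min(5, 21) = 5  yes
7. 4t - 2s = 4(12) - 2(5) = 38, not 36  no
8. q = 6 lies in [2, 10]  yes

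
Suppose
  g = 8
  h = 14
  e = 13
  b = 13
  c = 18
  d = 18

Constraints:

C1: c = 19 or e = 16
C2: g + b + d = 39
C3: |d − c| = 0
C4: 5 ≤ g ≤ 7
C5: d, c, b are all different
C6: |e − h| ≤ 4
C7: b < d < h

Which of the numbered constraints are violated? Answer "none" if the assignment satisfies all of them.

Constraints 1, 4, 5, and 7 do not hold.

C1: c = 18 ≠ 19 and e = 13 ≠ 16; both disjuncts false — fails.
C2: g + b + d = 8 + 13 + 18 = 39 — holds.
C3: |18 − 18| = 0 — holds.
C4: g = 8 is outside [5, 7] — fails.
C5: d = c = 18, not all different — fails.
C6: |13 − 14| = 1; 1 ≤ 4 — holds.
C7: values 13, 18, 14; d = 18 is not < h = 14 — fails.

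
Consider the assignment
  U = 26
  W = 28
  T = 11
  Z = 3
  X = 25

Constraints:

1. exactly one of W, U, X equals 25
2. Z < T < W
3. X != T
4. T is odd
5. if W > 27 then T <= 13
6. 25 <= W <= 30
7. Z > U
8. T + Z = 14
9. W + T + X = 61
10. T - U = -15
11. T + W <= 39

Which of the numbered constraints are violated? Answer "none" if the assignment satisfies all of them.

1. W=28, U=26, X=25; 1 of them equals 25  yes
2. values 3 < 11 < 28  yes
3. X = 25, T = 11; distinct  yes
4. T = 11 is odd  yes
5. W = 28 > 27, so we need T ≤ 13; T = 11 ≤ 13  yes
6. W = 28 lies in [25, 30]  yes
7. Z = 3, U = 26; 3 ≤ 26 (want >)  no
8. T + Z = 11 + 3 = 14  yes
9. W + T + X = 28 + 11 + 25 = 64, not 61  no
10. T - U = 11 - 26 = -15  yes
11. T + W = 11 + 28 = 39; 39 ≤ 39  yes

No — constraints 7 and 9 are not satisfied.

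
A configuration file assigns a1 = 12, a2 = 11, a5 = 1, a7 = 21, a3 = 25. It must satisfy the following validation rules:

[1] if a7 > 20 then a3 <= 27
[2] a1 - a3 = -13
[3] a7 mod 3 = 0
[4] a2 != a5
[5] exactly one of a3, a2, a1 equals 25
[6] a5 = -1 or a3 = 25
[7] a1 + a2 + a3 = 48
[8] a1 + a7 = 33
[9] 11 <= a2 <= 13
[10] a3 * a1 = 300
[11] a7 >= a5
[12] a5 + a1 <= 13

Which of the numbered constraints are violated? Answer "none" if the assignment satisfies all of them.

[1] a7 = 21 > 20, so we need a3 ≤ 27; a3 = 25 ≤ 27 — holds.
[2] a1 - a3 = 12 - 25 = -13 — holds.
[3] 21 mod 3 = 0 — holds.
[4] a2 = 11, a5 = 1; distinct — holds.
[5] a3=25, a2=11, a1=12; 1 of them equals 25 — holds.
[6] a5 = 1 ≠ -1, but a3 = 25 = 25 (second disjunct) — holds.
[7] a1 + a2 + a3 = 12 + 11 + 25 = 48 — holds.
[8] a1 + a7 = 12 + 21 = 33 — holds.
[9] a2 = 11 lies in [11, 13] — holds.
[10] a3 * a1 = 25 * 12 = 300 — holds.
[11] a7 = 21, a5 = 1; 21 ≥ 1 — holds.
[12] a5 + a1 = 1 + 12 = 13; 13 ≤ 13 — holds.

The assignment satisfies every constraint.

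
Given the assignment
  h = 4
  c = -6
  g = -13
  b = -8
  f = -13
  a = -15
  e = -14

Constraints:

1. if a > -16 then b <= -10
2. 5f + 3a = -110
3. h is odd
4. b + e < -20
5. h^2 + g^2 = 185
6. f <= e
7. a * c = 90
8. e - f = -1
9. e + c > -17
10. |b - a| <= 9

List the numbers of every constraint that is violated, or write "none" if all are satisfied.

The assignment fails constraints 1, 3, 6, and 9.

1. a = -15 > -16, so we need b ≤ -10; but b = -8 > -10  false
2. 5f + 3a = 5(-13) + 3(-15) = -110  true
3. h = 4 is even  false
4. b + e = -8 + (-14) = -22; -22 < -20  true
5. h^2 + g^2 = 4^2 + (-13)^2 = 16 + 169 = 185  true
6. f = -13, e = -14; -13 > -14 (want ≤)  false
7. a * c = -15 * (-6) = 90  true
8. e - f = -14 - (-13) = -1  true
9. e + c = -14 + (-6) = -20; -20 ≤ -17, bound -17 not met  false
10. |-8 - (-15)| = 7; 7 ≤ 9  true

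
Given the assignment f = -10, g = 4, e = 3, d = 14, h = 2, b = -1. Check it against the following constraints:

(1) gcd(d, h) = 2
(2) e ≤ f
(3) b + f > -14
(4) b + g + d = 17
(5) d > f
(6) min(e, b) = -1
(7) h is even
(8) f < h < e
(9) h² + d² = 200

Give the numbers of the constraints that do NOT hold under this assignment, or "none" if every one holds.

(1) gcd(14, 2) = 2  yes
(2) e = 3, f = -10; 3 > -10 (want ≤)  no
(3) b + f = -1 + (-10) = -11; -11 > -14  yes
(4) b + g + d = -1 + 4 + 14 = 17  yes
(5) d = 14, f = -10; 14 > -10  yes
(6) min(3, -1) = -1  yes
(7) h = 2 is even  yes
(8) values -10 < 2 < 3  yes
(9) h² + d² = 2² + 14² = 4 + 196 = 200  yes

No — constraint 2 is not satisfied.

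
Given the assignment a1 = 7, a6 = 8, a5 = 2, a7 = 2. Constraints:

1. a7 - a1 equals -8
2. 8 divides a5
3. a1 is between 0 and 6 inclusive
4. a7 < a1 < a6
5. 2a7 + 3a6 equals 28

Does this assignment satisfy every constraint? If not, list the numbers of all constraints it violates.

1. a7 - a1 = 2 - 7 = -5, not -8  fails
2. 2 = 8*0 + 2, so 8 does not divide 2  fails
3. a1 = 7 is outside [0, 6]  fails
4. values 2 < 7 < 8  holds
5. 2a7 + 3a6 = 2(2) + 3(8) = 28  holds

Constraints 1, 2, and 3 are violated.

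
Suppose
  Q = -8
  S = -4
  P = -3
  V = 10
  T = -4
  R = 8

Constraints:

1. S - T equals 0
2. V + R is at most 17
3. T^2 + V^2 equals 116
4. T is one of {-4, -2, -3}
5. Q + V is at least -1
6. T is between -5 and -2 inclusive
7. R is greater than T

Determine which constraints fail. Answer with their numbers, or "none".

Violated: 2.

1. S - T = -4 - (-4) = 0 — holds.
2. V + R = 10 + 8 = 18; 18 > 17, bound 17 not met — fails.
3. T^2 + V^2 = (-4)^2 + 10^2 = 16 + 100 = 116 — holds.
4. T = -4 is in {-4, -2, -3} — holds.
5. Q + V = -8 + 10 = 2; 2 ≥ -1 — holds.
6. T = -4 lies in [-5, -2] — holds.
7. R = 8, T = -4; 8 > -4 — holds.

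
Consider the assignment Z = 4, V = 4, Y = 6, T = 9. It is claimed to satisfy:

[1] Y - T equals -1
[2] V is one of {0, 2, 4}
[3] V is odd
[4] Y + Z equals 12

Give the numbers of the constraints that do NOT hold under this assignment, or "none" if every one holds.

[1] Y - T = 6 - 9 = -3, not -1  ✘
[2] V = 4 is in {0, 2, 4}  ✔
[3] V = 4 is even  ✘
[4] Y + Z = 6 + 4 = 10, not 12  ✘

Constraints 1, 3, and 4 are violated.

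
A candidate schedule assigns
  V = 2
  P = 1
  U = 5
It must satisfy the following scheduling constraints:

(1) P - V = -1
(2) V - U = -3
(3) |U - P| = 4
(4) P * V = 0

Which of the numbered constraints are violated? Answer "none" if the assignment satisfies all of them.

Constraint 4 does not hold.

(1) P - V = 1 - 2 = -1 — satisfied.
(2) V - U = 2 - 5 = -3 — satisfied.
(3) |5 - 1| = 4 — satisfied.
(4) P * V = 1 * 2 = 2, not 0 — violated.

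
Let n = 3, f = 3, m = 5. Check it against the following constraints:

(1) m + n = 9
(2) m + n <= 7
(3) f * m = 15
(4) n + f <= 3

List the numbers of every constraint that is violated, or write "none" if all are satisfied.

(1) m + n = 5 + 3 = 8, not 9 — does not hold.
(2) m + n = 5 + 3 = 8; 8 > 7, bound 7 not met — does not hold.
(3) f * m = 3 * 5 = 15 — holds.
(4) n + f = 3 + 3 = 6; 6 > 3, bound 3 not met — does not hold.

Violated: 1, 2, 4.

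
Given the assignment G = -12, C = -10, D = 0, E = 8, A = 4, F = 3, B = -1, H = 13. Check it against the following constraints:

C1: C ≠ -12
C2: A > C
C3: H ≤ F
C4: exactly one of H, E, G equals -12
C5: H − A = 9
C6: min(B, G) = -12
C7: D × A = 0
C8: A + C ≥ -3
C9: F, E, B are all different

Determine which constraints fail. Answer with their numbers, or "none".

Violated: 3 and 8.

C1: C = -10, and -10 ≠ -12 — satisfied.
C2: A = 4, C = -10; 4 > -10 — satisfied.
C3: H = 13, F = 3; 13 > 3 (want ≤) — violated.
C4: H=13, E=8, G=-12; 1 of them equals -12 — satisfied.
C5: H − A = 13 − 4 = 9 — satisfied.
C6: min(-1, -12) = -12 — satisfied.
C7: D × A = 0 × 4 = 0 — satisfied.
C8: A + C = 4 + (-10) = -6; -6 < -3, bound -3 not met — violated.
C9: values 3, 8, -1 are pairwise distinct — satisfied.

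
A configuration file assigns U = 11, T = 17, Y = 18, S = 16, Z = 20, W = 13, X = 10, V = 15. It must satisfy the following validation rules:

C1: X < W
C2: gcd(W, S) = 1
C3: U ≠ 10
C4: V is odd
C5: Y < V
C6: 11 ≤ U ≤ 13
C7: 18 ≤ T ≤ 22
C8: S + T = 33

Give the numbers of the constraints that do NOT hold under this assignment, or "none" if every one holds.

Violated: 5 and 7.

C1: X = 10, W = 13; 10 < 13  ✓
C2: gcd(13, 16) = 1  ✓
C3: U = 11, and 11 ≠ 10  ✓
C4: V = 15 is odd  ✓
C5: Y = 18, V = 15; 18 ≥ 15 (want <)  ✗
C6: U = 11 lies in [11, 13]  ✓
C7: T = 17 is outside [18, 22]  ✗
C8: S + T = 16 + 17 = 33  ✓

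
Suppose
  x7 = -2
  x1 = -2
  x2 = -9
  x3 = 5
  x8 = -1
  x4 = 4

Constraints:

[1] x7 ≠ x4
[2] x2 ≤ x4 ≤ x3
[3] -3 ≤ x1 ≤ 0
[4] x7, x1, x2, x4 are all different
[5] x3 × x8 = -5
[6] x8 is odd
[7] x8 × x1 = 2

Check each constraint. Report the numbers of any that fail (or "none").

No — constraint 4 is not satisfied.

[1] x7 = -2, x4 = 4; distinct — OK.
[2] values -9 ≤ 4 ≤ 5 — OK.
[3] x1 = -2 lies in [-3, 0] — OK.
[4] x7 = x1 = -2, not all different — violated.
[5] x3 × x8 = 5 × (-1) = -5 — OK.
[6] x8 = -1 is odd — OK.
[7] x8 × x1 = -1 × (-2) = 2 — OK.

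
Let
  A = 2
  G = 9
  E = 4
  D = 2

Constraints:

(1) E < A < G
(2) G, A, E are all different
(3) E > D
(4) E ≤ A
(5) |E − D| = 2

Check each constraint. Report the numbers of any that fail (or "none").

(1) values 4, 2, 9; E = 4 is not < A = 2  FAIL
(2) values 9, 2, 4 are pairwise distinct  OK
(3) E = 4, D = 2; 4 > 2  OK
(4) E = 4, A = 2; 4 > 2 (want ≤)  FAIL
(5) |4 − 2| = 2  OK

Constraints 1, 4 are violated.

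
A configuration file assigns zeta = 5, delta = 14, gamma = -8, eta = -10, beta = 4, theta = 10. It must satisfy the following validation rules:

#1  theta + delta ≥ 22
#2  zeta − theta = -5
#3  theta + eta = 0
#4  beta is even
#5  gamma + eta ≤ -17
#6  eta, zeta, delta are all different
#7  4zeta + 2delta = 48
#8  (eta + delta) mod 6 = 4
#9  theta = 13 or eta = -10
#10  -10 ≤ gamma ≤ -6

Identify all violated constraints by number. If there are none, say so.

#1 theta + delta = 10 + 14 = 24; 24 ≥ 22 — satisfied.
#2 zeta − theta = 5 − 10 = -5 — satisfied.
#3 theta + eta = 10 + (-10) = 0 — satisfied.
#4 beta = 4 is even — satisfied.
#5 gamma + eta = -8 + (-10) = -18; -18 ≤ -17 — satisfied.
#6 values -10, 5, 14 are pairwise distinct — satisfied.
#7 4zeta + 2delta = 4(5) + 2(14) = 48 — satisfied.
#8 eta + delta = 4; 4 mod 6 = 4 — satisfied.
#9 theta = 10 ≠ 13, but eta = -10 = -10 (second disjunct) — satisfied.
#10 gamma = -8 lies in [-10, -6] — satisfied.

None — every constraint holds.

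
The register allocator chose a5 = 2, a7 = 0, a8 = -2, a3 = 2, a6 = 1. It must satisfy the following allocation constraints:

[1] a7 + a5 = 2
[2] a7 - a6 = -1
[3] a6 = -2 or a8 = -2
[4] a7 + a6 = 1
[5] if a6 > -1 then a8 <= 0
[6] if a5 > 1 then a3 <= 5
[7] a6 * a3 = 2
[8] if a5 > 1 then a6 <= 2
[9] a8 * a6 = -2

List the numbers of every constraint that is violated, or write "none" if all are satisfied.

[1] a7 + a5 = 0 + 2 = 2  ✔
[2] a7 - a6 = 0 - 1 = -1  ✔
[3] a6 = 1 ≠ -2, but a8 = -2 = -2 (second disjunct)  ✔
[4] a7 + a6 = 0 + 1 = 1  ✔
[5] a6 = 1 > -1, so we need a8 ≤ 0; a8 = -2 ≤ 0  ✔
[6] a5 = 2 > 1, so we need a3 ≤ 5; a3 = 2 ≤ 5  ✔
[7] a6 * a3 = 1 * 2 = 2  ✔
[8] a5 = 2 > 1, so we need a6 ≤ 2; a6 = 1 ≤ 2  ✔
[9] a8 * a6 = -2 * 1 = -2  ✔

None — every constraint holds.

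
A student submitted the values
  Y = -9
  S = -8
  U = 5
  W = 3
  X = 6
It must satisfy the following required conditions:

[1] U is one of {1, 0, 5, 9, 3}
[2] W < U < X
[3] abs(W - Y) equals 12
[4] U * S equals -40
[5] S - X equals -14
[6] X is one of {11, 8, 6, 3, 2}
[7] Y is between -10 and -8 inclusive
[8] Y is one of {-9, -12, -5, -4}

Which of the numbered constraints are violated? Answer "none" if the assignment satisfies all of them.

[1] U = 5 is in {1, 0, 5, 9, 3} — OK.
[2] values 3 < 5 < 6 — OK.
[3] abs(3 - (-9)) = 12 — OK.
[4] U * S = 5 * (-8) = -40 — OK.
[5] S - X = -8 - 6 = -14 — OK.
[6] X = 6 is in {11, 8, 6, 3, 2} — OK.
[7] Y = -9 lies in [-10, -8] — OK.
[8] Y = -9 is in {-9, -12, -5, -4} — OK.

The assignment satisfies every constraint.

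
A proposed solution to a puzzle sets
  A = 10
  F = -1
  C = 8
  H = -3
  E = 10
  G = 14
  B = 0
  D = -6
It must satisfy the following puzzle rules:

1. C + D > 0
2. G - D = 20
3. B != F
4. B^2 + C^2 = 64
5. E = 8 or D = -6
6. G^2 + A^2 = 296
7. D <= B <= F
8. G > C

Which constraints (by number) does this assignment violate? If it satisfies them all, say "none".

Constraint 7 is violated.

1. C + D = 8 + (-6) = 2; 2 > 0 — satisfied.
2. G - D = 14 - (-6) = 20 — satisfied.
3. B = 0, F = -1; distinct — satisfied.
4. B^2 + C^2 = 0^2 + 8^2 = 0 + 64 = 64 — satisfied.
5. E = 10 ≠ 8, but D = -6 = -6 (second disjunct) — satisfied.
6. G^2 + A^2 = 14^2 + 10^2 = 196 + 100 = 296 — satisfied.
7. values -6, 0, -1; B = 0 is not <= F = -1 — violated.
8. G = 14, C = 8; 14 > 8 — satisfied.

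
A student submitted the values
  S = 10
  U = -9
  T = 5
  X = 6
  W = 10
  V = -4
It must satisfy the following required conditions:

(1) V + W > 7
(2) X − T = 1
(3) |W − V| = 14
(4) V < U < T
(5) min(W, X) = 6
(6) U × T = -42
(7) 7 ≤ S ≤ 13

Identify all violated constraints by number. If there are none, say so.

(1) V + W = -4 + 10 = 6; 6 ≤ 7, bound 7 not met — fails.
(2) X − T = 6 − 5 = 1 — holds.
(3) |10 − (-4)| = 14 — holds.
(4) values -4, -9, 5; V = -4 is not < U = -9 — fails.
(5) min(10, 6) = 6 — holds.
(6) U × T = -9 × 5 = -45, not -42 — fails.
(7) S = 10 lies in [7, 13] — holds.

Constraints 1, 4, 6 are violated.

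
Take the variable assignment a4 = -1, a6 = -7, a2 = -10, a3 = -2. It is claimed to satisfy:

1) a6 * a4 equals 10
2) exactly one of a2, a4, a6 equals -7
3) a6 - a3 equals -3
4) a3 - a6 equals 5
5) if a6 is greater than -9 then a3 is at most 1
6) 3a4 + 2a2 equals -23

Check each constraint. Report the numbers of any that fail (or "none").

1) a6 * a4 = -7 * (-1) = 7, not 10 — violated.
2) a2=-10, a4=-1, a6=-7; 1 of them equals -7 — satisfied.
3) a6 - a3 = -7 - (-2) = -5, not -3 — violated.
4) a3 - a6 = -2 - (-7) = 5 — satisfied.
5) a6 = -7 > -9, so we need a3 ≤ 1; a3 = -2 ≤ 1 — satisfied.
6) 3a4 + 2a2 = 3(-1) + 2(-10) = -23 — satisfied.

No — constraints 1 and 3 are not satisfied.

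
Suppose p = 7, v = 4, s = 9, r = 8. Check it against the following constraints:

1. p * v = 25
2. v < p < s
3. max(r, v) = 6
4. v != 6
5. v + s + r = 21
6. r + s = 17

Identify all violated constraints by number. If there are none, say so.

1. p * v = 7 * 4 = 28, not 25  fails
2. values 4 < 7 < 9  holds
3. max(8, 4) = 8, not 6  fails
4. v = 4, and 4 ≠ 6  holds
5. v + s + r = 4 + 9 + 8 = 21  holds
6. r + s = 8 + 9 = 17  holds

Constraints 1, 3 are violated.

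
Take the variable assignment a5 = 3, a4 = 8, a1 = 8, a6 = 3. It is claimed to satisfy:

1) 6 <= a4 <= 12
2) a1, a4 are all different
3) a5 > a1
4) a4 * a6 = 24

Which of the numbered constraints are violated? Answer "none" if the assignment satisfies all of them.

Constraints 2 and 3 are violated.

1) a4 = 8 lies in [6, 12] — holds.
2) a1 = a4 = 8, not all different — fails.
3) a5 = 3, a1 = 8; 3 ≤ 8 (want >) — fails.
4) a4 * a6 = 8 * 3 = 24 — holds.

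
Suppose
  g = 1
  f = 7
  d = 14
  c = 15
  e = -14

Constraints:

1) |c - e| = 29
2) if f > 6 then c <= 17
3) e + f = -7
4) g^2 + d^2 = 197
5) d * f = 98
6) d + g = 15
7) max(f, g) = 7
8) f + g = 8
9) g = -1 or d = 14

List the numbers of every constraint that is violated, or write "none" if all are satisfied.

None — every constraint holds.

1) |15 - (-14)| = 29  yes
2) f = 7 > 6, so we need c ≤ 17; c = 15 ≤ 17  yes
3) e + f = -14 + 7 = -7  yes
4) g^2 + d^2 = 1^2 + 14^2 = 1 + 196 = 197  yes
5) d * f = 14 * 7 = 98  yes
6) d + g = 14 + 1 = 15  yes
7) max(7, 1) = 7  yes
8) f + g = 7 + 1 = 8  yes
9) g = 1 ≠ -1, but d = 14 = 14 (second disjunct)  yes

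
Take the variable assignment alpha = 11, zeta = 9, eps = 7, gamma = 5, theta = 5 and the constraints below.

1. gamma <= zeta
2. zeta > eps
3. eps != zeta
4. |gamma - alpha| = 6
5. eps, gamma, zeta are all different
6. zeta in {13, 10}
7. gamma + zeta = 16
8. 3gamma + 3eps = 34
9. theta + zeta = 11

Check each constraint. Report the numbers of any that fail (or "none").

Constraints 6, 7, 8, 9 do not hold.

1. gamma = 5, zeta = 9; 5 ≤ 9  yes
2. zeta = 9, eps = 7; 9 > 7  yes
3. eps = 7, zeta = 9; distinct  yes
4. |5 - 11| = 6  yes
5. values 7, 5, 9 are pairwise distinct  yes
6. zeta = 9 is not in {13, 10}  no
7. gamma + zeta = 5 + 9 = 14, not 16  no
8. 3gamma + 3eps = 3(5) + 3(7) = 36, not 34  no
9. theta + zeta = 5 + 9 = 14, not 11  no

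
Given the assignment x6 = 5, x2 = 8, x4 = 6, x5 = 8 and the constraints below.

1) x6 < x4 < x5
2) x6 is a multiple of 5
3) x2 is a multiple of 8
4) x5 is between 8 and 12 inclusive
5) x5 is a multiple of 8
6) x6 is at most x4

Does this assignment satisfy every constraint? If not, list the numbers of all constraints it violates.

All constraints are satisfied.

1) values 5 < 6 < 8 — OK.
2) 5 / 5 = 1, so 5 divides 5 — OK.
3) 8 / 8 = 1, so 8 divides 8 — OK.
4) x5 = 8 lies in [8, 12] — OK.
5) 8 / 8 = 1, so 8 divides 8 — OK.
6) x6 = 5, x4 = 6; 5 ≤ 6 — OK.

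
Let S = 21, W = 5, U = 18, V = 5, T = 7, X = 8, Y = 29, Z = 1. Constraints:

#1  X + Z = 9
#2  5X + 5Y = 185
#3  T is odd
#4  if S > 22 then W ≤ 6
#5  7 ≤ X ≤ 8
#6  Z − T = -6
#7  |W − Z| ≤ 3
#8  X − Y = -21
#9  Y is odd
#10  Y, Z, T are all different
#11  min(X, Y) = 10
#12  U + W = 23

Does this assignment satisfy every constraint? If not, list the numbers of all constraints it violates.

Constraints 7 and 11 do not hold.

#1 X + Z = 8 + 1 = 9 — OK.
#2 5X + 5Y = 5(8) + 5(29) = 185 — OK.
#3 T = 7 is odd — OK.
#4 S = 21, not > 22; antecedent false, conditional vacuously true — OK.
#5 X = 8 lies in [7, 8] — OK.
#6 Z − T = 1 − 7 = -6 — OK.
#7 |5 − 1| = 4; 4 > 3, exceeds bound 3 — violated.
#8 X − Y = 8 − 29 = -21 — OK.
#9 Y = 29 is odd — OK.
#10 values 29, 1, 7 are pairwise distinct — OK.
#11 min(8, 29) = 8, not 10 — violated.
#12 U + W = 18 + 5 = 23 — OK.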